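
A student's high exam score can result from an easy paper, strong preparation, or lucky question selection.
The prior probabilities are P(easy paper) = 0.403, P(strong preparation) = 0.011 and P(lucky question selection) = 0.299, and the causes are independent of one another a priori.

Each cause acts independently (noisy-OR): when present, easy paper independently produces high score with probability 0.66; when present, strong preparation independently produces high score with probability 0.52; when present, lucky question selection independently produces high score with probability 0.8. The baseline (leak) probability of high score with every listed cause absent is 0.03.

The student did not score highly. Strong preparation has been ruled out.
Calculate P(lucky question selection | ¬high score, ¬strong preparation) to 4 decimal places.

Under noisy-OR, P(high score | causes) = 1 − (1−0.03)·∏(1−qᵢ) over the active causes.
P(¬high score | ¬strong preparation) = 0.97×0.597×0.701 + 0.194×0.597×0.299 + 0.3298×0.403×0.701 + 0.06596×0.403×0.299 = 0.405942 + 0.034630 + 0.093169 + 0.007948 = 0.541689
The lucky question selection-present share is 0.034630 + 0.007948 = 0.042578.
Hence the posterior is 0.042578/0.541689 ≈ 0.0786.

P(lucky question selection | ¬high score, ¬strong preparation) ≈ 0.0786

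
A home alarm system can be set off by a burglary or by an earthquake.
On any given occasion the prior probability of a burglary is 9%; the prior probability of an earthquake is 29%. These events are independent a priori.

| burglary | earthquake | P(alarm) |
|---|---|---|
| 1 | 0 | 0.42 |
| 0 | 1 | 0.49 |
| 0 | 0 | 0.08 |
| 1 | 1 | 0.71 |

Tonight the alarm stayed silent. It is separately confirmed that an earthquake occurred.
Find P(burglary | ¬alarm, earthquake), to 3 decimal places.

P(burglary | ¬alarm, earthquake) ≈ 0.053

P(¬alarm | earthquake) = 0.51*0.91 + 0.29*0.09 = 0.464100 + 0.026100 = 0.490200
Of this, 0.026100 comes from 0.29*0.09 (the burglary=true cases).
Hence the posterior is 0.026100/0.490200 ≈ 0.053.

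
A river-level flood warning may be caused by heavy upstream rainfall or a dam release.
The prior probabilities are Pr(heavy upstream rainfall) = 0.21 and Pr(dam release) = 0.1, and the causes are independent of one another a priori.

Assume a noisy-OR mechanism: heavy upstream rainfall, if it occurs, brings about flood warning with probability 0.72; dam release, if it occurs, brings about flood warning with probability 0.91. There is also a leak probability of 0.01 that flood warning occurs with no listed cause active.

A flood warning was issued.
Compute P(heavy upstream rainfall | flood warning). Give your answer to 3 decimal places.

Under noisy-OR, P(flood warning | causes) = 1 − (1−0.01)·∏(1−qᵢ) over the active causes.
For the numerator, keep only heavy upstream rainfall=true terms: 0.136609 + 0.020476 = 0.157085
Denominator P(flood warning): 0.01×0.79×0.9 + 0.9109×0.79×0.1 + 0.7228×0.21×0.9 + 0.975052×0.21×0.1 = 0.236156
P(heavy upstream rainfall | flood warning) = 0.157085/0.236156 ≈ 0.665

P(heavy upstream rainfall | flood warning) ≈ 0.665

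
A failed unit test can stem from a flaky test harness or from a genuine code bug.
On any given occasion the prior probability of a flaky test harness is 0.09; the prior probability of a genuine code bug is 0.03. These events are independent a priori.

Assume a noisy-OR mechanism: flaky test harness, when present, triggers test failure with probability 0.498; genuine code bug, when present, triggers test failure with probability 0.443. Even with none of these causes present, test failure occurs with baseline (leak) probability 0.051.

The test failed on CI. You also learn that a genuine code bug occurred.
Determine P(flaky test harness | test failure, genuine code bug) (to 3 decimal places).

P(flaky test harness | test failure, genuine code bug) ≈ 0.134

Under noisy-OR, P(test failure | causes) = 1 − (1−0.051)·∏(1−qᵢ) over the active causes.
By total probability over both values of flaky test harness:
  P(test failure | genuine code bug) = 0.471407·0.91 + 0.734646·0.09
        = 0.428980 + 0.066118 = 0.495098
Configurations with flaky test harness contribute 0.066118, so
  P(flaky test harness | test failure, genuine code bug) = 0.066118 / 0.495098 ≈ 0.134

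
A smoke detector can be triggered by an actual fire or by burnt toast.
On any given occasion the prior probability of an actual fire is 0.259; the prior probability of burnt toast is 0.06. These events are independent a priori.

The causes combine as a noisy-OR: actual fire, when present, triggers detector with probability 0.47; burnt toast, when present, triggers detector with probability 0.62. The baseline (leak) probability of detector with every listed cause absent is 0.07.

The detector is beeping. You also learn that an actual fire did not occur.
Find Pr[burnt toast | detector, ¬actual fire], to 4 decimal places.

Pr[burnt toast | detector, ¬actual fire] ≈ 0.3709

Under noisy-OR, P(detector | causes) = 1 − (1−0.07)·∏(1−qᵢ) over the active causes.
Enumerate both values of burnt toast and weight by the priors:
  P(detector | ¬actual fire) = 0.07×0.94 + 0.6466×0.06
        = 0.065800 + 0.038796 = 0.104596
Keeping only the burnt toast-present terms gives 0.038796, so
  P(burnt toast | detector, ¬actual fire) = 0.038796 / 0.104596 ≈ 0.3709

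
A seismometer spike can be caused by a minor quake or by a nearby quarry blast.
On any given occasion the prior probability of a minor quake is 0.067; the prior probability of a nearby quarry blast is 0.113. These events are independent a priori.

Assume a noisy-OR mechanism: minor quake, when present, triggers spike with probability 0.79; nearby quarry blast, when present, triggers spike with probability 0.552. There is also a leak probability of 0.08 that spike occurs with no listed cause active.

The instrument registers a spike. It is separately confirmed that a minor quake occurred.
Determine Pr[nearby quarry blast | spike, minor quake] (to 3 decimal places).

Pr[nearby quarry blast | spike, minor quake] ≈ 0.126

Under noisy-OR, P(spike | causes) = 1 − (1−0.08)·∏(1−qᵢ) over the active causes.
Enumerate both values of nearby quarry blast and weight by the priors:
  P(spike | minor quake) = 0.8068×0.887 + 0.913446×0.113
        = 0.715632 + 0.103219 = 0.818851
Configurations with nearby quarry blast contribute 0.103219, so
  P(nearby quarry blast | spike, minor quake) = 0.103219 / 0.818851 ≈ 0.126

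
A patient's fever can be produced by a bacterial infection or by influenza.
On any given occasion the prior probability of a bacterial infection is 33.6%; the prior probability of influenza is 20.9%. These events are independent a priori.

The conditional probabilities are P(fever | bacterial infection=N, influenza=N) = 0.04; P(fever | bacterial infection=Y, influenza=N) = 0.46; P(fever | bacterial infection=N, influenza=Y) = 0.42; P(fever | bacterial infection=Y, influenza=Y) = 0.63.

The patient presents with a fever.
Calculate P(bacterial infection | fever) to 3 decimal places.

P(bacterial infection | fever) ≈ 0.677

P(fever) = 0.04*0.664*0.791 + 0.42*0.664*0.209 + 0.46*0.336*0.791 + 0.63*0.336*0.209 = 0.021009 + 0.058286 + 0.122257 + 0.044241 = 0.245793
The bacterial infection-present share is 0.122257 + 0.044241 = 0.166498.
So P(bacterial infection | fever) = 0.166498/0.245793 ≈ 0.677.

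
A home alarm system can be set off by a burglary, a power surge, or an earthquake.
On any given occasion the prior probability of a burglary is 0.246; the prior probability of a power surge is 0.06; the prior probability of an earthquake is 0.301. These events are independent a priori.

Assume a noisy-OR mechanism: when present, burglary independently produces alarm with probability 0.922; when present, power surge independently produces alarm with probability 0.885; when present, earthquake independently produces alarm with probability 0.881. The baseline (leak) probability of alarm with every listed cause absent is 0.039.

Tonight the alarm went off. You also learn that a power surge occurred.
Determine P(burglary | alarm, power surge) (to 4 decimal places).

P(burglary | alarm, power surge) ≈ 0.2608

Under noisy-OR, P(alarm | causes) = 1 − (1−0.039)·∏(1−qᵢ) over the active causes.
P(alarm | power surge) = 0.889485*0.754*0.699 + 0.986849*0.754*0.301 + 0.99138*0.246*0.699 + 0.998974*0.246*0.301 = 0.468800 + 0.223969 + 0.170472 + 0.073970 = 0.937211
The burglary-present share is 0.170472 + 0.073970 = 0.244442.
So P(burglary | alarm, power surge) = 0.244442/0.937211 ≈ 0.2608.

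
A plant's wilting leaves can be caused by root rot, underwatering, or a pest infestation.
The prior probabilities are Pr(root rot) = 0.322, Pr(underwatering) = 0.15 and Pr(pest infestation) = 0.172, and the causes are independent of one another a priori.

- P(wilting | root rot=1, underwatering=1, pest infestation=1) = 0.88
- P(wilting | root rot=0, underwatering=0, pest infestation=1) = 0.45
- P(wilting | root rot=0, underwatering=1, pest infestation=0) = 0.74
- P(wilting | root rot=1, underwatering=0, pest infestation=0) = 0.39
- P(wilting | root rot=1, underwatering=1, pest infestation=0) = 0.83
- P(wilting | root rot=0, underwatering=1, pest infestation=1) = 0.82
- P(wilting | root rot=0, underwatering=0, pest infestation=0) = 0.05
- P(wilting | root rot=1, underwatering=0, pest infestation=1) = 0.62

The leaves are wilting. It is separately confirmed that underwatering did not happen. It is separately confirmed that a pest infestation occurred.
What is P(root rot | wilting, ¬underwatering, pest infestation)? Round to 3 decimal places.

Enumerate both values of root rot and weight by the priors:
  P(wilting | ¬underwatering, pest infestation) = 0.45·0.678 + 0.62·0.322
        = 0.305100 + 0.199640 = 0.504740
The terms with root rot present sum to 0.199640, so
  P(root rot | wilting, ¬underwatering, pest infestation) = 0.199640 / 0.504740 ≈ 0.396

P(root rot | wilting, ¬underwatering, pest infestation) ≈ 0.396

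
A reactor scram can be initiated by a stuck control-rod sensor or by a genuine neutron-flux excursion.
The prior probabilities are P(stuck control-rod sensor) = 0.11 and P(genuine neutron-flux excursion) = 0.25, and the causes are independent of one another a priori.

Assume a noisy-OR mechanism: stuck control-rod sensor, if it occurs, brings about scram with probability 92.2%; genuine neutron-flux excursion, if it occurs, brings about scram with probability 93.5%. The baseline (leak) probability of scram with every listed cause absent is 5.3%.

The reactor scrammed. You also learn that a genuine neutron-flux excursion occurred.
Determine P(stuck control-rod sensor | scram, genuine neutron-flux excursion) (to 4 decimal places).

Under noisy-OR, P(scram | causes) = 1 − (1−0.053)·∏(1−qᵢ) over the active causes.
Enumerate both values of stuck control-rod sensor and weight by the priors:
  P(scram | genuine neutron-flux excursion) = 0.938445*0.89 + 0.995199*0.11
        = 0.835216 + 0.109472 = 0.944688
Configurations with stuck control-rod sensor contribute 0.109472, so
  P(stuck control-rod sensor | scram, genuine neutron-flux excursion) = 0.109472 / 0.944688 ≈ 0.1159

P(stuck control-rod sensor | scram, genuine neutron-flux excursion) ≈ 0.1159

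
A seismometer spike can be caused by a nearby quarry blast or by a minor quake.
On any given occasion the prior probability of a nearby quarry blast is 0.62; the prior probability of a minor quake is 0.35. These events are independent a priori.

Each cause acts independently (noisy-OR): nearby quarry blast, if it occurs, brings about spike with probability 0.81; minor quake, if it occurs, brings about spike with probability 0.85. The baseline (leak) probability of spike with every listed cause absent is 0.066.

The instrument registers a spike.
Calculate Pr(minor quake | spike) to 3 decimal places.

Under noisy-OR, P(spike | causes) = 1 − (1−0.066)·∏(1−qᵢ) over the active causes.
Sum P(spike|·) weighted by the priors over the 4 (nearby quarry blast, minor quake) configurations:
  P(spike) = 0.066×0.38×0.65 + 0.8599×0.38×0.35 + 0.82254×0.62×0.65 + 0.973381×0.62×0.35
        = 0.016302 + 0.114367 + 0.331484 + 0.211224 = 0.673377
Keeping only the minor quake-present terms gives 0.325591, so
  P(minor quake | spike) = 0.325591 / 0.673377 ≈ 0.484

Pr(minor quake | spike) ≈ 0.484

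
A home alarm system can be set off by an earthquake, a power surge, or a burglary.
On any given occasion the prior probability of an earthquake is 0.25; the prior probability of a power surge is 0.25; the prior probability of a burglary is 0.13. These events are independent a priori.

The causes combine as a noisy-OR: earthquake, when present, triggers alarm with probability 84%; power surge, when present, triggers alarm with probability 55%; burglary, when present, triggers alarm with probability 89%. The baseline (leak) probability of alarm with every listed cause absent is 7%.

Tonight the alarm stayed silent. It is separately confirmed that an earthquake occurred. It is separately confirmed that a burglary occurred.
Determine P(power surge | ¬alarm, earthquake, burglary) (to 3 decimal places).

Under noisy-OR, P(alarm | causes) = 1 − (1−0.07)·∏(1−qᵢ) over the active causes.
P(¬alarm | earthquake, burglary) = 0.016368*0.75 + 0.007366*0.25 = 0.012276 + 0.001842 = 0.014118
Restricting to configurations with power surge present: 0.007366*0.25 = 0.001842.
Hence the posterior is 0.001842/0.014118 ≈ 0.130.

P(power surge | ¬alarm, earthquake, burglary) ≈ 0.130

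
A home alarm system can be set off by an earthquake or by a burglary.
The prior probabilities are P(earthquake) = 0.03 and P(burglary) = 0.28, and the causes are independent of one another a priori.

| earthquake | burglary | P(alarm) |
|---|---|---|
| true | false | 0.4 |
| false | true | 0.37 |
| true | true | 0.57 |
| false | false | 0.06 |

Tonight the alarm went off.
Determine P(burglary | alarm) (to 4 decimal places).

For the numerator, keep only burglary=true terms: 0.100492 + 0.004788 = 0.105280
Normalizer over all consistent configurations: 0.06*0.97*0.72 + 0.37*0.97*0.28 + 0.4*0.03*0.72 + 0.57*0.03*0.28 = 0.155824
P(burglary | alarm) = 0.105280/0.155824 ≈ 0.6756

P(burglary | alarm) ≈ 0.6756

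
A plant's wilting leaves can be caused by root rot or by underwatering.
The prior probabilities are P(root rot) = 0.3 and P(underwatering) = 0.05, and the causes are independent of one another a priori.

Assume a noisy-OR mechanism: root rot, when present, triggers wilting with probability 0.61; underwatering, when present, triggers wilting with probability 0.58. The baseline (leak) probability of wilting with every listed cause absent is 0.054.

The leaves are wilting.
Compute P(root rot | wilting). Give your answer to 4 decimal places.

Under noisy-OR, P(wilting | causes) = 1 − (1−0.054)·∏(1−qᵢ) over the active causes.
By total probability over the 4 (root rot, underwatering) configurations:
  P(wilting) = 0.054*0.7*0.95 + 0.60268*0.7*0.05 + 0.63106*0.3*0.95 + 0.845045*0.3*0.05
        = 0.035910 + 0.021094 + 0.179852 + 0.012676 = 0.249532
Keeping only the root rot-present terms gives 0.192528, so
  P(root rot | wilting) = 0.192528 / 0.249532 ≈ 0.7716

P(root rot | wilting) ≈ 0.7716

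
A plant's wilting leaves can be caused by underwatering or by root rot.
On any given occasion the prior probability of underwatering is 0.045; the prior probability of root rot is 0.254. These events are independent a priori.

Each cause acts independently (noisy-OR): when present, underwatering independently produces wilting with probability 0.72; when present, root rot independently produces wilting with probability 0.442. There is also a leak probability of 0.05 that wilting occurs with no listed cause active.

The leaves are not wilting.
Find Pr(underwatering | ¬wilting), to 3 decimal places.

Pr(underwatering | ¬wilting) ≈ 0.013

Under noisy-OR, P(wilting | causes) = 1 − (1−0.05)·∏(1−qᵢ) over the active causes.
By total probability over the 4 (underwatering, root rot) configurations:
  P(¬wilting) = 0.95*0.955*0.746 + 0.5301*0.955*0.254 + 0.266*0.045*0.746 + 0.148428*0.045*0.254
        = 0.676808 + 0.128586 + 0.008930 + 0.001697 = 0.816021
The terms with underwatering present sum to 0.010627, so
  P(underwatering | ¬wilting) = 0.010627 / 0.816021 ≈ 0.013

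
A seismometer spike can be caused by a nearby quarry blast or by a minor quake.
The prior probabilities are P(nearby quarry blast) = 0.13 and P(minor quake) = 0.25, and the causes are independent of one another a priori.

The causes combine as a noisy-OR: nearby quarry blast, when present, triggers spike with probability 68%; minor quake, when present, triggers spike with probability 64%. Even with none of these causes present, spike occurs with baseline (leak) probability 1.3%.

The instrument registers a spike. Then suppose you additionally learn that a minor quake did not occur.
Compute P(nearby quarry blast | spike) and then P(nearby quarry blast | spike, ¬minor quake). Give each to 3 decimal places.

Under noisy-OR, P(spike | causes) = 1 − (1−0.013)·∏(1−qᵢ) over the active causes.
Numerator (weight on configurations with nearby quarry blast): 0.066706 + 0.028805 = 0.095511
The normalizing constant is 0.013*0.87*0.75 + 0.64468*0.87*0.25 + 0.68416*0.13*0.75 + 0.886298*0.13*0.25 = 0.244211
Posterior = 0.095511 / 0.244211 ≈ 0.391

Now also conditioning on minor quake≠true:
Weight on nearby quarry blast=true, given the evidence: 0.68416*0.13 = 0.088941
Normalizer over all consistent configurations: 0.013*0.87 + 0.68416*0.13 = 0.100251
P(nearby quarry blast | spike, ¬minor quake) = 0.088941/0.100251 ≈ 0.887

P(nearby quarry blast | spike) ≈ 0.391; P(nearby quarry blast | spike, ¬minor quake) ≈ 0.887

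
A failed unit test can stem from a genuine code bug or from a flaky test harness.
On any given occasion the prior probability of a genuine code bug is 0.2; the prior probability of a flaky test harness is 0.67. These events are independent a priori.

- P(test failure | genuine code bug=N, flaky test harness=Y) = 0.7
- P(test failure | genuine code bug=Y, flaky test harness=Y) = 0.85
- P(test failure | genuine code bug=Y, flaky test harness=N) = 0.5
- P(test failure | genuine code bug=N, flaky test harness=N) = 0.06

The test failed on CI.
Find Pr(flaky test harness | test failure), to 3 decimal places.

P(test failure) = 0.06·0.8·0.33 + 0.7·0.8·0.67 + 0.5·0.2·0.33 + 0.85·0.2·0.67 = 0.015840 + 0.375200 + 0.033000 + 0.113900 = 0.537940
The flaky test harness-present share is 0.375200 + 0.113900 = 0.489100.
Hence the posterior is 0.489100/0.537940 ≈ 0.909.

Pr(flaky test harness | test failure) ≈ 0.909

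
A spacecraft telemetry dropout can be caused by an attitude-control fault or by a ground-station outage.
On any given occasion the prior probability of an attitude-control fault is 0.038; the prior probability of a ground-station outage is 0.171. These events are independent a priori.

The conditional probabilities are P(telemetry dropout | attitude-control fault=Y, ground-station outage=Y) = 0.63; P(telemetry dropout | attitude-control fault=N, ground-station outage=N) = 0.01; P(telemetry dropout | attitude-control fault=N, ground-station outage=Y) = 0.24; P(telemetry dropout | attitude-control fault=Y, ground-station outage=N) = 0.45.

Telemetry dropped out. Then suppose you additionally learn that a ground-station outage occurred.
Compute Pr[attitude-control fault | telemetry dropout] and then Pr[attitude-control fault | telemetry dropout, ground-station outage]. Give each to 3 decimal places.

By total probability over the 4 (attitude-control fault, ground-station outage) configurations:
  P(telemetry dropout) = 0.01×0.962×0.829 + 0.24×0.962×0.171 + 0.45×0.038×0.829 + 0.63×0.038×0.171
        = 0.007975 + 0.039480 + 0.014176 + 0.004094 = 0.065725
Keeping only the attitude-control fault-present terms gives 0.018270, so
  P(attitude-control fault | telemetry dropout) = 0.018270 / 0.065725 ≈ 0.278

With the extra evidence:
By total probability over both values of attitude-control fault:
  P(telemetry dropout | ground-station outage) = 0.24×0.962 + 0.63×0.038
        = 0.230880 + 0.023940 = 0.254820
Configurations with attitude-control fault contribute 0.023940, so
  P(attitude-control fault | telemetry dropout, ground-station outage) = 0.023940 / 0.254820 ≈ 0.094

Pr[attitude-control fault | telemetry dropout] ≈ 0.278; Pr[attitude-control fault | telemetry dropout, ground-station outage] ≈ 0.094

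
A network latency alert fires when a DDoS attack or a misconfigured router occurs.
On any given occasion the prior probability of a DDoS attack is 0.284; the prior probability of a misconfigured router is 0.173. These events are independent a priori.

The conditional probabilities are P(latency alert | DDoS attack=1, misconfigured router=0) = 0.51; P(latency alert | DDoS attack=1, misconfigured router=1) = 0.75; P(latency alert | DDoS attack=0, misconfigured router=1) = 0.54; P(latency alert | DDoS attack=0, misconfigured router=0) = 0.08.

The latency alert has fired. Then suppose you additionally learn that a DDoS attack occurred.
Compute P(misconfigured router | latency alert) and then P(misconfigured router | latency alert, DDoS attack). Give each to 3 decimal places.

P(latency alert) = 0.08·0.716·0.827 + 0.54·0.716·0.173 + 0.51·0.284·0.827 + 0.75·0.284·0.173 = 0.047371 + 0.066889 + 0.119783 + 0.036849 = 0.270892
Restricting to configurations with misconfigured router present: 0.066889 + 0.036849 = 0.103738.
Hence the posterior is 0.103738/0.270892 ≈ 0.383.

With the extra evidence:
P(latency alert | DDoS attack) = 0.51·0.827 + 0.75·0.173 = 0.421770 + 0.129750 = 0.551520
The misconfigured router-present share is 0.75·0.173 = 0.129750.
So P(misconfigured router | latency alert, DDoS attack) = 0.129750/0.551520 ≈ 0.235.

P(misconfigured router | latency alert) ≈ 0.383; P(misconfigured router | latency alert, DDoS attack) ≈ 0.235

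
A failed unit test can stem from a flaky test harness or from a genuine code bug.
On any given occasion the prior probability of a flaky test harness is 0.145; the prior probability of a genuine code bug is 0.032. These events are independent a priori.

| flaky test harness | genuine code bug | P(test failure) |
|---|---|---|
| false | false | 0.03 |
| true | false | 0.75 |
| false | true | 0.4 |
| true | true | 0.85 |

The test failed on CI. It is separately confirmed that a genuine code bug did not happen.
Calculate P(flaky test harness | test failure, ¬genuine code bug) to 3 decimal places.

P(flaky test harness | test failure, ¬genuine code bug) ≈ 0.809

Weight on flaky test harness=true, given the evidence: 0.75·0.145 = 0.108750
The normalizing constant is 0.03·0.855 + 0.75·0.145 = 0.134400
Posterior = 0.108750 / 0.134400 ≈ 0.809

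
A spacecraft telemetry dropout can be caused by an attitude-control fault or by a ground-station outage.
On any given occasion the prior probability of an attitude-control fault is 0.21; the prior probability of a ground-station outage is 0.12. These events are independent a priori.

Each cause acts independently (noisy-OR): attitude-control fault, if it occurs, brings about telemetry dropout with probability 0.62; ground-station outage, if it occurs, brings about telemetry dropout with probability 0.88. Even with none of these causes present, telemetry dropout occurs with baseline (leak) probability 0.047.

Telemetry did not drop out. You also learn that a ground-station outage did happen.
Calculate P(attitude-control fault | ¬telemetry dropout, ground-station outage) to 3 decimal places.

Under noisy-OR, P(telemetry dropout | causes) = 1 − (1−0.047)·∏(1−qᵢ) over the active causes.
Enumerate both values of attitude-control fault and weight by the priors:
  P(¬telemetry dropout | ground-station outage) = 0.11436*0.79 + 0.043457*0.21
        = 0.090344 + 0.009126 = 0.099470
Keeping only the attitude-control fault-present terms gives 0.009126, so
  P(attitude-control fault | ¬telemetry dropout, ground-station outage) = 0.009126 / 0.099470 ≈ 0.092

P(attitude-control fault | ¬telemetry dropout, ground-station outage) ≈ 0.092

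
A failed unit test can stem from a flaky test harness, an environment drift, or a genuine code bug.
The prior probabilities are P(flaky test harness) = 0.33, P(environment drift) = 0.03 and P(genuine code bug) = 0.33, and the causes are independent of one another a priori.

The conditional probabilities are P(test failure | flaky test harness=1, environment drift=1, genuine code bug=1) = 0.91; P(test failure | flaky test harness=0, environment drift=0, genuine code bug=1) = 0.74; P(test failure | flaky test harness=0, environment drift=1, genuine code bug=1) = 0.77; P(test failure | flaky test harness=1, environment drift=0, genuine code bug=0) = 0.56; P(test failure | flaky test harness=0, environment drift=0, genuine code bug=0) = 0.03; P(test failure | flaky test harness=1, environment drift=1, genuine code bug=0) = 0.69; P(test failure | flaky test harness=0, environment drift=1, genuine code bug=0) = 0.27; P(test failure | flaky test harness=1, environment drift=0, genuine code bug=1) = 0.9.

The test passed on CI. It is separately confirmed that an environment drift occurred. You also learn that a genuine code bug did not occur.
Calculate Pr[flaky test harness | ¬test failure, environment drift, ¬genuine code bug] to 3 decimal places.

Pr[flaky test harness | ¬test failure, environment drift, ¬genuine code bug] ≈ 0.173

P(¬test failure | environment drift, ¬genuine code bug) = 0.73*0.67 + 0.31*0.33 = 0.489100 + 0.102300 = 0.591400
Restricting to configurations with flaky test harness present: 0.31*0.33 = 0.102300.
So P(flaky test harness | ¬test failure, environment drift, ¬genuine code bug) = 0.102300/0.591400 ≈ 0.173.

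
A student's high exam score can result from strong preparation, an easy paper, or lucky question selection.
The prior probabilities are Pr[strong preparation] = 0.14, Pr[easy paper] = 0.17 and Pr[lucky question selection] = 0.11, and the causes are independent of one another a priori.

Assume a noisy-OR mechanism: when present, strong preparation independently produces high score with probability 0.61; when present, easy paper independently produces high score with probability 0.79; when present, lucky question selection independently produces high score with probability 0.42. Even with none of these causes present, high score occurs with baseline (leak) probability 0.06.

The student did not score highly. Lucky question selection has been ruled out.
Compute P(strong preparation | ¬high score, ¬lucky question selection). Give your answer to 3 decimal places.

Under noisy-OR, P(high score | causes) = 1 − (1−0.06)·∏(1−qᵢ) over the active causes.
Enumerate the 4 (strong preparation, easy paper) configurations and weight by the priors:
  P(¬high score | ¬lucky question selection) = 0.94×0.86×0.83 + 0.1974×0.86×0.17 + 0.3666×0.14×0.83 + 0.076986×0.14×0.17
        = 0.670972 + 0.028860 + 0.042599 + 0.001832 = 0.744263
Keeping only the strong preparation-present terms gives 0.044431, so
  P(strong preparation | ¬high score, ¬lucky question selection) = 0.044431 / 0.744263 ≈ 0.060

P(strong preparation | ¬high score, ¬lucky question selection) ≈ 0.060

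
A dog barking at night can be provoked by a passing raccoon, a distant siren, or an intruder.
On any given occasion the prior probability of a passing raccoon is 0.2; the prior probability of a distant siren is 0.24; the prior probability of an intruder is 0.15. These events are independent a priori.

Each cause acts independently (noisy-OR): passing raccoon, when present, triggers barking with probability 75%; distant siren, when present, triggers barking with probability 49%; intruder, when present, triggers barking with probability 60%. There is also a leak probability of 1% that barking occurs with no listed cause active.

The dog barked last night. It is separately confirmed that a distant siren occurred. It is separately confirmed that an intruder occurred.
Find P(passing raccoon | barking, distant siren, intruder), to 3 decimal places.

P(passing raccoon | barking, distant siren, intruder) ≈ 0.229

Under noisy-OR, P(barking | causes) = 1 − (1−0.01)·∏(1−qᵢ) over the active causes.
Numerator (weight on configurations with passing raccoon): 0.94951×0.2 = 0.189902
Denominator P(barking | distant siren, intruder): 0.79804×0.8 + 0.94951×0.2 = 0.828334
P(passing raccoon | barking, distant siren, intruder) = 0.189902/0.828334 ≈ 0.229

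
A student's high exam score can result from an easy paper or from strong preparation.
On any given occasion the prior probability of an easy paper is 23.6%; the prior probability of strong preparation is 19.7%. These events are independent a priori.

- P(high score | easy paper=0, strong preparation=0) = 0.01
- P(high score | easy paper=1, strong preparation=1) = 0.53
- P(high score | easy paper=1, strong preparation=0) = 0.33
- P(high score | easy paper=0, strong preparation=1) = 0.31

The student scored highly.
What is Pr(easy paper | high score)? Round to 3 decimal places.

P(high score) = 0.01*0.764*0.803 + 0.31*0.764*0.197 + 0.33*0.236*0.803 + 0.53*0.236*0.197 = 0.006135 + 0.046657 + 0.062538 + 0.024641 = 0.139971
Restricting to configurations with easy paper present: 0.062538 + 0.024641 = 0.087179.
P(easy paper | high score) = 0.087179 / 0.139971 ≈ 0.623

Pr(easy paper | high score) ≈ 0.623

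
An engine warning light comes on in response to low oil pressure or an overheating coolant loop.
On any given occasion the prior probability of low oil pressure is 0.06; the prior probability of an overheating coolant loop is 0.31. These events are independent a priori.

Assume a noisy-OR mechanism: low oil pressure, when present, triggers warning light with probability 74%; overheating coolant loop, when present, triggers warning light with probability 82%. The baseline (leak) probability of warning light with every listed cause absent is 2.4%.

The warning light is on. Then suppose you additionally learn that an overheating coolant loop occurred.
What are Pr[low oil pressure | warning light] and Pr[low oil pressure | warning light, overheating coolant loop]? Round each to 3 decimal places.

Under noisy-OR, P(warning light | causes) = 1 − (1−0.024)·∏(1−qᵢ) over the active causes.
Numerator (weight on configurations with low oil pressure): 0.030894 + 0.017750 = 0.048644
Normalizer over all consistent configurations: 0.024·0.94·0.69 + 0.82432·0.94·0.31 + 0.74624·0.06·0.69 + 0.954323·0.06·0.31 = 0.304417
P(low oil pressure | warning light) = 0.048644/0.304417 ≈ 0.160

Now also conditioning on overheating coolant loop=true:
Sum P(warning light|·) weighted by the priors over both values of low oil pressure:
  P(warning light | overheating coolant loop) = 0.82432×0.94 + 0.954323×0.06
        = 0.774861 + 0.057259 = 0.832120
Keeping only the low oil pressure-present terms gives 0.057259, so
  P(low oil pressure | warning light, overheating coolant loop) = 0.057259 / 0.832120 ≈ 0.069

Pr[low oil pressure | warning light] ≈ 0.160; Pr[low oil pressure | warning light, overheating coolant loop] ≈ 0.069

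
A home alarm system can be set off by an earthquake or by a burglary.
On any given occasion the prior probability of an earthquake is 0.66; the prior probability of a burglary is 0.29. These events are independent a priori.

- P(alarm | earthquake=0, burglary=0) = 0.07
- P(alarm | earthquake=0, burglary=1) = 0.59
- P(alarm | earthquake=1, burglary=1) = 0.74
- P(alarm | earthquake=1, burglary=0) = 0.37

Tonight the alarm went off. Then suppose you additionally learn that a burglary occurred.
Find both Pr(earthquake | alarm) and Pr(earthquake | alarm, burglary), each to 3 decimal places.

By total probability over the 4 (earthquake, burglary) configurations:
  P(alarm) = 0.07×0.34×0.71 + 0.59×0.34×0.29 + 0.37×0.66×0.71 + 0.74×0.66×0.29
        = 0.016898 + 0.058174 + 0.173382 + 0.141636 = 0.390090
The terms with earthquake present sum to 0.315018, so
  P(earthquake | alarm) = 0.315018 / 0.390090 ≈ 0.808

Now condition on the additional information:
P(alarm | burglary) = 0.59·0.34 + 0.74·0.66 = 0.200600 + 0.488400 = 0.689000
Of this, 0.488400 comes from 0.74·0.66 (the earthquake=true cases).
Hence the posterior is 0.488400/0.689000 ≈ 0.709.

Pr(earthquake | alarm) ≈ 0.808; Pr(earthquake | alarm, burglary) ≈ 0.709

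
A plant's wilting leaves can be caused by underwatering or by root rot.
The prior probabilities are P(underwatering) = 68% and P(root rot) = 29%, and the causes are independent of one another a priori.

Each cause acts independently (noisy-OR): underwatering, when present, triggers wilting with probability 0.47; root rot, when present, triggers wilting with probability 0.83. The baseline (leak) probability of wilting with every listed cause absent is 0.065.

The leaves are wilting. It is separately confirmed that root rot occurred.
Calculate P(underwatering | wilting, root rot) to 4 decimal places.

Under noisy-OR, P(wilting | causes) = 1 − (1−0.065)·∏(1−qᵢ) over the active causes.
P(wilting | root rot) = 0.84105·0.32 + 0.915756·0.68 = 0.269136 + 0.622714 = 0.891850
The underwatering-present share is 0.915756·0.68 = 0.622714.
So P(underwatering | wilting, root rot) = 0.622714/0.891850 ≈ 0.6982.

P(underwatering | wilting, root rot) ≈ 0.6982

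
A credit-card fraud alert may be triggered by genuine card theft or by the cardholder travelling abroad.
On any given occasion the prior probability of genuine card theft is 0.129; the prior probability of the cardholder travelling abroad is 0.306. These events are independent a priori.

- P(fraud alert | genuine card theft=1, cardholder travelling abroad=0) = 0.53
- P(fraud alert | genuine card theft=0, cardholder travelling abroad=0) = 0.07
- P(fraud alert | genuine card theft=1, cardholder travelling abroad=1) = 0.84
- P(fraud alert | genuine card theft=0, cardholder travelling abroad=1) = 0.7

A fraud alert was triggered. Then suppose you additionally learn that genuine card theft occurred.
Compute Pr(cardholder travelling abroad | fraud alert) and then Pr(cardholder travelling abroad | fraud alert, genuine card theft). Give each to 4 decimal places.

Pr(cardholder travelling abroad | fraud alert) ≈ 0.7100; Pr(cardholder travelling abroad | fraud alert, genuine card theft) ≈ 0.4114

P(fraud alert) = 0.07×0.871×0.694 + 0.7×0.871×0.306 + 0.53×0.129×0.694 + 0.84×0.129×0.306 = 0.042313 + 0.186568 + 0.047449 + 0.033158 = 0.309488
The cardholder travelling abroad-present share is 0.186568 + 0.033158 = 0.219726.
So P(cardholder travelling abroad | fraud alert) = 0.219726/0.309488 ≈ 0.7100.

Now also conditioning on genuine card theft=true:
Numerator (weight on configurations with cardholder travelling abroad): 0.84·0.306 = 0.257040
Denominator P(fraud alert | genuine card theft): 0.53·0.694 + 0.84·0.306 = 0.624860
P(cardholder travelling abroad | fraud alert, genuine card theft) = 0.257040/0.624860 ≈ 0.4114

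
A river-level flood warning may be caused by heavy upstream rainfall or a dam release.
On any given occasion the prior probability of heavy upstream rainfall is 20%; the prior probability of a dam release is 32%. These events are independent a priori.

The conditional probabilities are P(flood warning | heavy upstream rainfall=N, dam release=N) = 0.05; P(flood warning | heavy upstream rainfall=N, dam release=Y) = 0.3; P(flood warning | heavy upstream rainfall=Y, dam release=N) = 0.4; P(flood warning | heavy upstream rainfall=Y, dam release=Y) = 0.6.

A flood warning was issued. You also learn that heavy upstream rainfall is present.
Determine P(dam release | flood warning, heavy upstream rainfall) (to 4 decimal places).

P(dam release | flood warning, heavy upstream rainfall) ≈ 0.4138

Numerator (weight on configurations with dam release): 0.6·0.32 = 0.192000
Denominator P(flood warning | heavy upstream rainfall): 0.4·0.68 + 0.6·0.32 = 0.464000
Posterior = 0.192000 / 0.464000 ≈ 0.4138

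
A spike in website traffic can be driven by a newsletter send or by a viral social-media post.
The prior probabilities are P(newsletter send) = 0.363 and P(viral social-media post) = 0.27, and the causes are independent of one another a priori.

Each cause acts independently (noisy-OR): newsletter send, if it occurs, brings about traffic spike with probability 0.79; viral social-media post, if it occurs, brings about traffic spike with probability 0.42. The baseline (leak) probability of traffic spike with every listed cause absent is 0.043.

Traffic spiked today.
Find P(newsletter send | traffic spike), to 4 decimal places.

Under noisy-OR, P(traffic spike | causes) = 1 − (1−0.043)·∏(1−qᵢ) over the active causes.
Weight on newsletter send=true, given the evidence: 0.211735 + 0.086586 = 0.298321
Normalizer over all consistent configurations: 0.043×0.637×0.73 + 0.44494×0.637×0.27 + 0.79903×0.363×0.73 + 0.883437×0.363×0.27 = 0.394841
Posterior = 0.298321 / 0.394841 ≈ 0.7555

P(newsletter send | traffic spike) ≈ 0.7555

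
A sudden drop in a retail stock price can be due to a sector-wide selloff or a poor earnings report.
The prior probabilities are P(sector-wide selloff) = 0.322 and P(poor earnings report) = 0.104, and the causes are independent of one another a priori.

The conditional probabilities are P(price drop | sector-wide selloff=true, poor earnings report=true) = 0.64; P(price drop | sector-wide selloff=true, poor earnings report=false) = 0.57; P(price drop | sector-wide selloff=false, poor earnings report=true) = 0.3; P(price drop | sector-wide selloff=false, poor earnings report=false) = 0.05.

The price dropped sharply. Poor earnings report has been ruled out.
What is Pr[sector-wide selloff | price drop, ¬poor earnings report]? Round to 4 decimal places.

Weight on sector-wide selloff=true, given the evidence: 0.57·0.322 = 0.183540
The normalizing constant is 0.05·0.678 + 0.57·0.322 = 0.217440
P(sector-wide selloff | price drop, ¬poor earnings report) = 0.183540/0.217440 ≈ 0.8441

Pr[sector-wide selloff | price drop, ¬poor earnings report] ≈ 0.8441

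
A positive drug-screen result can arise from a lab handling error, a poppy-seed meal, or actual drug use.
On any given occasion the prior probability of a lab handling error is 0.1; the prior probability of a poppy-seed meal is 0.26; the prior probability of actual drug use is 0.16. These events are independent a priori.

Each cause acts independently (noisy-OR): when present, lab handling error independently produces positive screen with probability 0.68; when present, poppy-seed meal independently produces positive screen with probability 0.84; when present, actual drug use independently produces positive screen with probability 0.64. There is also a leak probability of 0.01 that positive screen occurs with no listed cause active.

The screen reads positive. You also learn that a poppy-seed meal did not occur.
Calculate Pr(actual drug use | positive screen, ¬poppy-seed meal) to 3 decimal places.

Pr(actual drug use | positive screen, ¬poppy-seed meal) ≈ 0.622

Under noisy-OR, P(positive screen | causes) = 1 − (1−0.01)·∏(1−qᵢ) over the active causes.
For the numerator, keep only actual drug use=true terms: 0.092678 + 0.014175 = 0.106853
Denominator P(positive screen | ¬poppy-seed meal): 0.01*0.9*0.84 + 0.6436*0.9*0.16 + 0.6832*0.1*0.84 + 0.885952*0.1*0.16 = 0.171802
Posterior = 0.106853 / 0.171802 ≈ 0.622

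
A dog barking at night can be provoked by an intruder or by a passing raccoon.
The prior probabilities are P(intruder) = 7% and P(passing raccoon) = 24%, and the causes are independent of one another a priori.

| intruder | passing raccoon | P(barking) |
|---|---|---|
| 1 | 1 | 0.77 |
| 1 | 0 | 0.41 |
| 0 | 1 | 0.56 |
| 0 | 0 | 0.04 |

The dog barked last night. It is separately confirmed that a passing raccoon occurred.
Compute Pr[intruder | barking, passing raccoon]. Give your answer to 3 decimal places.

By total probability over both values of intruder:
  P(barking | passing raccoon) = 0.56×0.93 + 0.77×0.07
        = 0.520800 + 0.053900 = 0.574700
Keeping only the intruder-present terms gives 0.053900, so
  P(intruder | barking, passing raccoon) = 0.053900 / 0.574700 ≈ 0.094

Pr[intruder | barking, passing raccoon] ≈ 0.094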